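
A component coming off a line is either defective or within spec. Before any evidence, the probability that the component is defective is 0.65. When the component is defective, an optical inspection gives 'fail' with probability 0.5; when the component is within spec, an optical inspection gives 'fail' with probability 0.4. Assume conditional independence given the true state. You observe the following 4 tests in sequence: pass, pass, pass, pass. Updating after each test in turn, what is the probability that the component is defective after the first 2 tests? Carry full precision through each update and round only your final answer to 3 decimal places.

0.563

After 'pass': P(defective) = 0.5·0.6500 / (0.5·0.6500 + 0.6·0.3500) ≈ 0.6075
After 'pass': P(defective) = 0.5·0.6075 / (0.5·0.6075 + 0.6·0.3925) ≈ 0.5633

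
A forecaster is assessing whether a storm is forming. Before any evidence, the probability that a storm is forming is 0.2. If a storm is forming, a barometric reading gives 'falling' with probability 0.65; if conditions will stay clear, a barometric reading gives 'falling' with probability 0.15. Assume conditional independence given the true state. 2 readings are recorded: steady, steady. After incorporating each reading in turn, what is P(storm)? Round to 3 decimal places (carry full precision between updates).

0.041

After 'steady': P(storm) = 0.35·0.2000 / (0.35·0.2000 + 0.85·0.8000) ≈ 0.0933
After 'steady': P(storm) = 0.35·0.0933 / (0.35·0.0933 + 0.85·0.9067) ≈ 0.0407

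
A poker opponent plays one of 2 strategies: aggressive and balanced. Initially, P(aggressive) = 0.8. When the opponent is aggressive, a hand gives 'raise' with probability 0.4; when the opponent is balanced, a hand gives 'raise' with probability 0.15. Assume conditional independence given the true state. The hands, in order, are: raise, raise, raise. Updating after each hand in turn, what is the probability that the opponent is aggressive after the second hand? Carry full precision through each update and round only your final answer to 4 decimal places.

0.9660

Each posterior becomes the prior for the next update.
After 'raise': P(aggressive) = 0.4·0.8000 / (0.4·0.8000 + 0.15·0.2000) ≈ 0.9143
After 'raise': P(aggressive) = 0.4·0.9143 / (0.4·0.9143 + 0.15·0.0857) ≈ 0.9660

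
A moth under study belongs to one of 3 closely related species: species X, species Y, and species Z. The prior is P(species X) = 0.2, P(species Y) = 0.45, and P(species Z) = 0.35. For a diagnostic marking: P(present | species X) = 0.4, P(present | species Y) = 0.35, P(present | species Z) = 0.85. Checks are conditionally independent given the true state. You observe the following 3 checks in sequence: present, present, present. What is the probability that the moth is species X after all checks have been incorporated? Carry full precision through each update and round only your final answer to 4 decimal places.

After 'present': normaliser = 0.4·0.2000 + 0.35·0.4500 + 0.85·0.3500; P(species X) ≈ 0.1495, P(species Y) ≈ 0.2944, P(species Z) ≈ 0.5561
After 'present': normaliser = 0.4·0.1495 + 0.35·0.2944 + 0.85·0.5561; P(species X) ≈ 0.0941, P(species Y) ≈ 0.1621, P(species Z) ≈ 0.7438
After 'present': normaliser = 0.4·0.0941 + 0.35·0.1621 + 0.85·0.7438; P(species X) ≈ 0.0518, P(species Y) ≈ 0.0781, P(species Z) ≈ 0.8701

0.0518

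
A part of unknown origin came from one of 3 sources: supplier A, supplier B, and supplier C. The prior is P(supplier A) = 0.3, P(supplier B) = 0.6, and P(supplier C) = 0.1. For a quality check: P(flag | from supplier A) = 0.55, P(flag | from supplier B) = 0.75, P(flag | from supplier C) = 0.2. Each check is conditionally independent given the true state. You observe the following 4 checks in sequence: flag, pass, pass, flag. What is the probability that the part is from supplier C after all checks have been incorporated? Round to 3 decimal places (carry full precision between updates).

0.061

After 'flag': normaliser = 0.55·0.3000 + 0.75·0.6000 + 0.2·0.1000; P(supplier A) ≈ 0.2598, P(supplier B) ≈ 0.7087, P(supplier C) ≈ 0.0315
After 'pass': normaliser = 0.45·0.2598 + 0.25·0.7087 + 0.8·0.0315; P(supplier A) ≈ 0.3662, P(supplier B) ≈ 0.5549, P(supplier C) ≈ 0.0789
After 'pass': normaliser = 0.45·0.3662 + 0.25·0.5549 + 0.8·0.0789; P(supplier A) ≈ 0.4495, P(supplier B) ≈ 0.3783, P(supplier C) ≈ 0.1722
After 'flag': normaliser = 0.55·0.4495 + 0.75·0.3783 + 0.2·0.1722; P(supplier A) ≈ 0.4372, P(supplier B) ≈ 0.5019, P(supplier C) ≈ 0.0609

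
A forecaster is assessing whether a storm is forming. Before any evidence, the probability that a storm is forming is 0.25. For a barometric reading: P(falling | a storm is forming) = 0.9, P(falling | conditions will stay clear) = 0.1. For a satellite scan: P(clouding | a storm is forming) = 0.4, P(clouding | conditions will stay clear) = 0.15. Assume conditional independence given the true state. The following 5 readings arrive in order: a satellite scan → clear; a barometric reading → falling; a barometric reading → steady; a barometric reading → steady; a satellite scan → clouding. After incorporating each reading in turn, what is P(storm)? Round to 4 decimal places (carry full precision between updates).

After a satellite scan='clear': P(storm) = 0.6·0.2500 / (0.6·0.2500 + 0.85·0.7500) ≈ 0.1905
After a barometric reading='falling': P(storm) = 0.9·0.1905 / (0.9·0.1905 + 0.1·0.8095) ≈ 0.6792
After a barometric reading='steady': P(storm) = 0.1·0.6792 / (0.1·0.6792 + 0.9·0.3208) ≈ 0.1905
After a barometric reading='steady': P(storm) = 0.1·0.1905 / (0.1·0.1905 + 0.9·0.8095) ≈ 0.0255
After a satellite scan='clouding': P(storm) = 0.4·0.0255 / (0.4·0.0255 + 0.15·0.9745) ≈ 0.0652

0.0652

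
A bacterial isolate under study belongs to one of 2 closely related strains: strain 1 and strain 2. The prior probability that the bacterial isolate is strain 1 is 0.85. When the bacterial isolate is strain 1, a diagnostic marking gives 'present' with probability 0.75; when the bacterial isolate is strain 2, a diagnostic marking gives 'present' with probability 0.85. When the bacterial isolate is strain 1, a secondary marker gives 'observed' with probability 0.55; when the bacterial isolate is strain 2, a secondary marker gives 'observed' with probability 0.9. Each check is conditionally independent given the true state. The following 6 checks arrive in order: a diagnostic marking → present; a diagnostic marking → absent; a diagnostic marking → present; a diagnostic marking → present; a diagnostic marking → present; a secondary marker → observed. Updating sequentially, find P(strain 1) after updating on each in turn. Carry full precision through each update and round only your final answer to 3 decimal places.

0.778

After a diagnostic marking='present': P(strain 1) = 0.75·0.8500 / (0.75·0.8500 + 0.85·0.1500) ≈ 0.8333
After a diagnostic marking='absent': P(strain 1) = 0.25·0.8333 / (0.25·0.8333 + 0.15·0.1667) ≈ 0.8929
After a diagnostic marking='present': P(strain 1) = 0.75·0.8929 / (0.75·0.8929 + 0.85·0.1071) ≈ 0.8803
After a diagnostic marking='present': P(strain 1) = 0.75·0.8803 / (0.75·0.8803 + 0.85·0.1197) ≈ 0.8665
After a diagnostic marking='present': P(strain 1) = 0.75·0.8665 / (0.75·0.8665 + 0.85·0.1335) ≈ 0.8513
After a secondary marker='observed': P(strain 1) = 0.55·0.8513 / (0.55·0.8513 + 0.9·0.1487) ≈ 0.7777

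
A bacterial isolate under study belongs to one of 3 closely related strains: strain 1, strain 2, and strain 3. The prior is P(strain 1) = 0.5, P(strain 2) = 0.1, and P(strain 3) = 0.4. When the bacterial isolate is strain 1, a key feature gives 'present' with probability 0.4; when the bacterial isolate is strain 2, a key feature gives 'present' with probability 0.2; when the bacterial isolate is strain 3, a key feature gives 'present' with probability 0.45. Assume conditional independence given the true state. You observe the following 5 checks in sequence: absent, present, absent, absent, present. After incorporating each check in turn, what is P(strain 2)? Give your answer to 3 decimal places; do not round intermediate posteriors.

Apply Bayes' rule sequentially, carrying P(strain 2) forward.
After 'absent': normaliser = 0.6·0.5000 + 0.8·0.1000 + 0.55·0.4000; P(strain 1) ≈ 0.5000, P(strain 2) ≈ 0.1333, P(strain 3) ≈ 0.3667
After 'present': normaliser = 0.4·0.5000 + 0.2·0.1333 + 0.45·0.3667; P(strain 1) ≈ 0.5106, P(strain 2) ≈ 0.0681, P(strain 3) ≈ 0.4213
After 'absent': normaliser = 0.6·0.5106 + 0.8·0.0681 + 0.55·0.4213; P(strain 1) ≈ 0.5171, P(strain 2) ≈ 0.0919, P(strain 3) ≈ 0.3910
After 'absent': normaliser = 0.6·0.5171 + 0.8·0.0919 + 0.55·0.3910; P(strain 1) ≈ 0.5181, P(strain 2) ≈ 0.1228, P(strain 3) ≈ 0.3591
After 'present': normaliser = 0.4·0.5181 + 0.2·0.1228 + 0.45·0.3591; P(strain 1) ≈ 0.5268, P(strain 2) ≈ 0.0624, P(strain 3) ≈ 0.4108

0.062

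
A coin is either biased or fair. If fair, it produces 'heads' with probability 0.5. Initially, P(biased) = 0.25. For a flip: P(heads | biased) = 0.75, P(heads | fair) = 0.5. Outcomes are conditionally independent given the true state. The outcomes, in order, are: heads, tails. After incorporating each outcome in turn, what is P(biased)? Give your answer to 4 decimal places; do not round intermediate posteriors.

0.2000

After 'heads': P(biased) = 0.75·0.2500 / (0.75·0.2500 + 0.5·0.7500) ≈ 0.3333
After 'tails': P(biased) = 0.25·0.3333 / (0.25·0.3333 + 0.5·0.6667) ≈ 0.2000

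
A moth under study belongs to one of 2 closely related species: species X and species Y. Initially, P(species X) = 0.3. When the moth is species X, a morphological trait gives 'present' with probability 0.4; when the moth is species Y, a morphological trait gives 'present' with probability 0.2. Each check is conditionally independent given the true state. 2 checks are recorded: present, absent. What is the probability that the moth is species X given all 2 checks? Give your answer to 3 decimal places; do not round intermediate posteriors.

Apply Bayes' rule sequentially, carrying P(species X) forward.
After 'present': P(species X) = 0.4·0.3000 / (0.4·0.3000 + 0.2·0.7000) ≈ 0.4615
After 'absent': P(species X) = 0.6·0.4615 / (0.6·0.4615 + 0.8·0.5385) ≈ 0.3913

0.391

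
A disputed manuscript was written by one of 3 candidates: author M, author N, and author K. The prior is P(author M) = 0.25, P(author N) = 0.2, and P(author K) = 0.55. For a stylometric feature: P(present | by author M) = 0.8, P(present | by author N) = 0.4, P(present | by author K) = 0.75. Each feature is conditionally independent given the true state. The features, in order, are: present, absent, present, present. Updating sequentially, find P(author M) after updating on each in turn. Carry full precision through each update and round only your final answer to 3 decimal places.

0.280

After 'present': normaliser = 0.8·0.2500 + 0.4·0.2000 + 0.75·0.5500; P(author M) ≈ 0.2888, P(author N) ≈ 0.1155, P(author K) ≈ 0.5957
After 'absent': normaliser = 0.2·0.2888 + 0.6·0.1155 + 0.25·0.5957; P(author M) ≈ 0.2093, P(author N) ≈ 0.2511, P(author K) ≈ 0.5396
After 'present': normaliser = 0.8·0.2093 + 0.4·0.2511 + 0.75·0.5396; P(author M) ≈ 0.2489, P(author N) ≈ 0.1494, P(author K) ≈ 0.6017
After 'present': normaliser = 0.8·0.2489 + 0.4·0.1494 + 0.75·0.6017; P(author M) ≈ 0.2804, P(author N) ≈ 0.0841, P(author K) ≈ 0.6354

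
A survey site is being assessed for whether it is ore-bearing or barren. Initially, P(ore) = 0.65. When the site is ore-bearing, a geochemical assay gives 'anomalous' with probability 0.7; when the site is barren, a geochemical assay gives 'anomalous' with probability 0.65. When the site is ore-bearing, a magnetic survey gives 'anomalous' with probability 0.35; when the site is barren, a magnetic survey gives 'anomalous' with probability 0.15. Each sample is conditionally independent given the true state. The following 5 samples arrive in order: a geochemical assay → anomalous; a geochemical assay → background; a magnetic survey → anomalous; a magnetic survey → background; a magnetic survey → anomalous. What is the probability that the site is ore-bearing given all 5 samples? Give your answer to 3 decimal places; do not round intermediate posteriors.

0.877

After a geochemical assay='anomalous': P(ore) = 0.7·0.6500 / (0.7·0.6500 + 0.65·0.3500) ≈ 0.6667
After a geochemical assay='background': P(ore) = 0.3·0.6667 / (0.3·0.6667 + 0.35·0.3333) ≈ 0.6316
After a magnetic survey='anomalous': P(ore) = 0.35·0.6316 / (0.35·0.6316 + 0.15·0.3684) ≈ 0.8000
After a magnetic survey='background': P(ore) = 0.65·0.8000 / (0.65·0.8000 + 0.85·0.2000) ≈ 0.7536
After a magnetic survey='anomalous': P(ore) = 0.35·0.7536 / (0.35·0.7536 + 0.15·0.2464) ≈ 0.8771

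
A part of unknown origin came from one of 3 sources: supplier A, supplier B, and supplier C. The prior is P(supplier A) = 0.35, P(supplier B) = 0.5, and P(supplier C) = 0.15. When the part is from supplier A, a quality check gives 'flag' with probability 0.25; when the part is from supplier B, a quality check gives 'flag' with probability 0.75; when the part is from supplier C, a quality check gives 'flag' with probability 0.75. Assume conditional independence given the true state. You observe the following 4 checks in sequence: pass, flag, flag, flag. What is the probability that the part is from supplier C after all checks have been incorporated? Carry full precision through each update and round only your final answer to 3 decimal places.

0.218

After 'pass': normaliser = 0.75·0.3500 + 0.25·0.5000 + 0.25·0.1500; P(supplier A) ≈ 0.6176, P(supplier B) ≈ 0.2941, P(supplier C) ≈ 0.0882
After 'flag': normaliser = 0.25·0.6176 + 0.75·0.2941 + 0.75·0.0882; P(supplier A) ≈ 0.3500, P(supplier B) ≈ 0.5000, P(supplier C) ≈ 0.1500
After 'flag': normaliser = 0.25·0.3500 + 0.75·0.5000 + 0.75·0.1500; P(supplier A) ≈ 0.1522, P(supplier B) ≈ 0.6522, P(supplier C) ≈ 0.1957
After 'flag': normaliser = 0.25·0.1522 + 0.75·0.6522 + 0.75·0.1957; P(supplier A) ≈ 0.0565, P(supplier B) ≈ 0.7258, P(supplier C) ≈ 0.2177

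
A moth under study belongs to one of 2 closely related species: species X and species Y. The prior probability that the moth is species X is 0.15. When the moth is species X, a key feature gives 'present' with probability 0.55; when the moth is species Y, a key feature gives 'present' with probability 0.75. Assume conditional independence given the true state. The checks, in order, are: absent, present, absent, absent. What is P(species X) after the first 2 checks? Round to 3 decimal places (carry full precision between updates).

After 'absent': P(species X) = 0.45·0.1500 / (0.45·0.1500 + 0.25·0.8500) ≈ 0.2411
After 'present': P(species X) = 0.55·0.2411 / (0.55·0.2411 + 0.75·0.7589) ≈ 0.1889

0.189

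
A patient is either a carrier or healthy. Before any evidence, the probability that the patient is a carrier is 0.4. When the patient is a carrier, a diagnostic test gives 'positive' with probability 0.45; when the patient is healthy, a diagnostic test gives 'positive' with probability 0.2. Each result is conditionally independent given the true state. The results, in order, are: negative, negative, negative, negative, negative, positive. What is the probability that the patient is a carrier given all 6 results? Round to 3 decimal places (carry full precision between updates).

Each posterior becomes the prior for the next update.
After 'negative': P(carrier) = 0.55·0.4000 / (0.55·0.4000 + 0.8·0.6000) ≈ 0.3143
After 'negative': P(carrier) = 0.55·0.3143 / (0.55·0.3143 + 0.8·0.6857) ≈ 0.2396
After 'negative': P(carrier) = 0.55·0.2396 / (0.55·0.2396 + 0.8·0.7604) ≈ 0.1781
After 'negative': P(carrier) = 0.55·0.1781 / (0.55·0.1781 + 0.8·0.8219) ≈ 0.1296
After 'negative': P(carrier) = 0.55·0.1296 / (0.55·0.1296 + 0.8·0.8704) ≈ 0.0929
After 'positive': P(carrier) = 0.45·0.0929 / (0.45·0.0929 + 0.2·0.9071) ≈ 0.1872

0.187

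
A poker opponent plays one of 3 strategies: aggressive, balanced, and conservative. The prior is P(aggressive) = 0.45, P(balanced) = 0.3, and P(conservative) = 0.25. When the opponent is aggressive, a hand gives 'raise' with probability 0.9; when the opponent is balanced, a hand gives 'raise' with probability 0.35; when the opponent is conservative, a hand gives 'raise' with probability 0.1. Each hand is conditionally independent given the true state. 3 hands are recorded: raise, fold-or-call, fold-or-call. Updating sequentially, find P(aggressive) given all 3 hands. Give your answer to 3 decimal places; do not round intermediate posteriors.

After 'raise': normaliser = 0.9·0.4500 + 0.35·0.3000 + 0.1·0.2500; P(aggressive) ≈ 0.7570, P(balanced) ≈ 0.1963, P(conservative) ≈ 0.0467
After 'fold-or-call': normaliser = 0.1·0.7570 + 0.65·0.1963 + 0.9·0.0467; P(aggressive) ≈ 0.3086, P(balanced) ≈ 0.5200, P(conservative) ≈ 0.1714
After 'fold-or-call': normaliser = 0.1·0.3086 + 0.65·0.5200 + 0.9·0.1714; P(aggressive) ≈ 0.0590, P(balanced) ≈ 0.6461, P(conservative) ≈ 0.2949

0.059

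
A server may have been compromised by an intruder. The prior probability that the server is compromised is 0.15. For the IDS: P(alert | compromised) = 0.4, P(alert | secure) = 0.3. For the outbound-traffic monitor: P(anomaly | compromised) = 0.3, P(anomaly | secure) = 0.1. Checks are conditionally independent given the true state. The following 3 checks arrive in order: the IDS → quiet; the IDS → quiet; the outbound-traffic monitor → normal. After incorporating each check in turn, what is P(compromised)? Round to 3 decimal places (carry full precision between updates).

0.092

After the IDS='quiet': P(compromised) = 0.6·0.1500 / (0.6·0.1500 + 0.7·0.8500) ≈ 0.1314
After the IDS='quiet': P(compromised) = 0.6·0.1314 / (0.6·0.1314 + 0.7·0.8686) ≈ 0.1148
After the outbound-traffic monitor='normal': P(compromised) = 0.7·0.1148 / (0.7·0.1148 + 0.9·0.8852) ≈ 0.0916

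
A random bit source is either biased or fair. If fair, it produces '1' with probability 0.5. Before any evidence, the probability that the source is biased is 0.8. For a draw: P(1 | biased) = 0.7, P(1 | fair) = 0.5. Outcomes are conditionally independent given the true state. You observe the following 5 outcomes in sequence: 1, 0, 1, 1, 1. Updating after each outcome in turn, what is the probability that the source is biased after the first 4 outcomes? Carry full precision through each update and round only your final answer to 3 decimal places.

0.868

After '1': P(biased) = 0.7·0.8000 / (0.7·0.8000 + 0.5·0.2000) ≈ 0.8485
After '0': P(biased) = 0.3·0.8485 / (0.3·0.8485 + 0.5·0.1515) ≈ 0.7706
After '1': P(biased) = 0.7·0.7706 / (0.7·0.7706 + 0.5·0.2294) ≈ 0.8247
After '1': P(biased) = 0.7·0.8247 / (0.7·0.8247 + 0.5·0.1753) ≈ 0.8682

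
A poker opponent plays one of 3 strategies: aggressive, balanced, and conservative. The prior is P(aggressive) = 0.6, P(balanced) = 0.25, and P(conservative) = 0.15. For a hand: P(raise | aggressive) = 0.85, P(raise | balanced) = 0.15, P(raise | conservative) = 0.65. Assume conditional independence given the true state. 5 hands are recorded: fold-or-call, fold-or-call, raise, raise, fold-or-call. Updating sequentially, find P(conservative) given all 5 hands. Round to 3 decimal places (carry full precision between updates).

0.356

After 'fold-or-call': normaliser = 0.15·0.6000 + 0.85·0.2500 + 0.35·0.1500; P(aggressive) ≈ 0.2535, P(balanced) ≈ 0.5986, P(conservative) ≈ 0.1479
After 'fold-or-call': normaliser = 0.15·0.2535 + 0.85·0.5986 + 0.35·0.1479; P(aggressive) ≈ 0.0635, P(balanced) ≈ 0.8500, P(conservative) ≈ 0.0865
After 'raise': normaliser = 0.85·0.0635 + 0.15·0.8500 + 0.65·0.0865; P(aggressive) ≈ 0.2272, P(balanced) ≈ 0.5364, P(conservative) ≈ 0.2365
After 'raise': normaliser = 0.85·0.2272 + 0.15·0.5364 + 0.65·0.2365; P(aggressive) ≈ 0.4520, P(balanced) ≈ 0.1883, P(conservative) ≈ 0.3597
After 'fold-or-call': normaliser = 0.15·0.4520 + 0.85·0.1883 + 0.35·0.3597; P(aggressive) ≈ 0.1916, P(balanced) ≈ 0.4525, P(conservative) ≈ 0.3559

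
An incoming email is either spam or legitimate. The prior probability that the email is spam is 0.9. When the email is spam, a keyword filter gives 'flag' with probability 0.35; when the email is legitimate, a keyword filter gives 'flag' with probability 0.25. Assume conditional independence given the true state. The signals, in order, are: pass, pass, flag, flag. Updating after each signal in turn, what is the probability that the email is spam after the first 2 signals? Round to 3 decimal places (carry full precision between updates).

0.871

After 'pass': P(spam) = 0.65·0.9000 / (0.65·0.9000 + 0.75·0.1000) ≈ 0.8864
After 'pass': P(spam) = 0.65·0.8864 / (0.65·0.8864 + 0.75·0.1136) ≈ 0.8711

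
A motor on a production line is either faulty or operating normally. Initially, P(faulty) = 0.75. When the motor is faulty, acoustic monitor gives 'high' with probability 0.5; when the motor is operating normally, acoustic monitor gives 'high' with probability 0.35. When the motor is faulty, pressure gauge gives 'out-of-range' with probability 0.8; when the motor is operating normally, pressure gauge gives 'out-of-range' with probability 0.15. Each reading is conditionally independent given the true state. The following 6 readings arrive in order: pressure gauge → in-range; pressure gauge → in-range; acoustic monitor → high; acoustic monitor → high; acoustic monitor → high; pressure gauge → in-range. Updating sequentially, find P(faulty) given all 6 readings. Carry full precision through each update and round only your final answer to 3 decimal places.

After pressure gauge='in-range': P(faulty) = 0.2·0.7500 / (0.2·0.7500 + 0.85·0.2500) ≈ 0.4138
After pressure gauge='in-range': P(faulty) = 0.2·0.4138 / (0.2·0.4138 + 0.85·0.5862) ≈ 0.1424
After acoustic monitor='high': P(faulty) = 0.5·0.1424 / (0.5·0.1424 + 0.35·0.8576) ≈ 0.1918
After acoustic monitor='high': P(faulty) = 0.5·0.1918 / (0.5·0.1918 + 0.35·0.8082) ≈ 0.2532
After acoustic monitor='high': P(faulty) = 0.5·0.2532 / (0.5·0.2532 + 0.35·0.7468) ≈ 0.3262
After pressure gauge='in-range': P(faulty) = 0.2·0.3262 / (0.2·0.3262 + 0.85·0.6738) ≈ 0.1023

0.102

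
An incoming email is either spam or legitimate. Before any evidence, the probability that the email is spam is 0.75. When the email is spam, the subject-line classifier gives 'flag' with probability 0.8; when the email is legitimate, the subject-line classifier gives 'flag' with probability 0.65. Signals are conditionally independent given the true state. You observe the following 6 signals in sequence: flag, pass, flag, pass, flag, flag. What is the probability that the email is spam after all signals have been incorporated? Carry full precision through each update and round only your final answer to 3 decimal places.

0.692

After 'flag': P(spam) = 0.8·0.7500 / (0.8·0.7500 + 0.65·0.2500) ≈ 0.7869
After 'pass': P(spam) = 0.2·0.7869 / (0.2·0.7869 + 0.35·0.2131) ≈ 0.6784
After 'flag': P(spam) = 0.8·0.6784 / (0.8·0.6784 + 0.65·0.3216) ≈ 0.7220
After 'pass': P(spam) = 0.2·0.7220 / (0.2·0.7220 + 0.35·0.2780) ≈ 0.5974
After 'flag': P(spam) = 0.8·0.5974 / (0.8·0.5974 + 0.65·0.4026) ≈ 0.6462
After 'flag': P(spam) = 0.8·0.6462 / (0.8·0.6462 + 0.65·0.3538) ≈ 0.6921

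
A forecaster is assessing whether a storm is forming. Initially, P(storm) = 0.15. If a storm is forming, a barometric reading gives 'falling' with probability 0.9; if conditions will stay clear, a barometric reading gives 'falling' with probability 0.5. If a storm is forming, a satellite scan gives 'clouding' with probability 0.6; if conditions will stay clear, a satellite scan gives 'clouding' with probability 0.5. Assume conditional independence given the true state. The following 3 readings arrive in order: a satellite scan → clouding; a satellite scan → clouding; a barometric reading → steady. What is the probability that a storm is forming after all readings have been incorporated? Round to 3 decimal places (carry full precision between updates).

0.048

After a satellite scan='clouding': P(storm) = 0.6·0.1500 / (0.6·0.1500 + 0.5·0.8500) ≈ 0.1748
After a satellite scan='clouding': P(storm) = 0.6·0.1748 / (0.6·0.1748 + 0.5·0.8252) ≈ 0.2026
After a barometric reading='steady': P(storm) = 0.1·0.2026 / (0.1·0.2026 + 0.5·0.7974) ≈ 0.0484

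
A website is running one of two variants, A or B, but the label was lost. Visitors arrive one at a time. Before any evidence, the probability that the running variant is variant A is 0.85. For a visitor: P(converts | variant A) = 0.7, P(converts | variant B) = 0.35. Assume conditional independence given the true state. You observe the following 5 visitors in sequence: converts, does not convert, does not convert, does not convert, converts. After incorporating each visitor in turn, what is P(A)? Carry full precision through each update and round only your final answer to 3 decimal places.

0.690

Apply Bayes' rule sequentially, carrying P(A) forward.
After 'converts': P(A) = 0.7·0.8500 / (0.7·0.8500 + 0.35·0.1500) ≈ 0.9189
After 'does not convert': P(A) = 0.3·0.9189 / (0.3·0.9189 + 0.65·0.0811) ≈ 0.8395
After 'does not convert': P(A) = 0.3·0.8395 / (0.3·0.8395 + 0.65·0.1605) ≈ 0.7071
After 'does not convert': P(A) = 0.3·0.7071 / (0.3·0.7071 + 0.65·0.2929) ≈ 0.5270
After 'converts': P(A) = 0.7·0.5270 / (0.7·0.5270 + 0.35·0.4730) ≈ 0.6903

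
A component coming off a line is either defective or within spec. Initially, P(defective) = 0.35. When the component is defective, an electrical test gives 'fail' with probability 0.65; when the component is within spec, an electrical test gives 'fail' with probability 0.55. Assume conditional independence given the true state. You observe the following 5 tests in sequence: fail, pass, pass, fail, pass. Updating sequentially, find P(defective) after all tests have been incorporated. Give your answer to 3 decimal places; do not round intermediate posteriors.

After 'fail': P(defective) = 0.65·0.3500 / (0.65·0.3500 + 0.55·0.6500) ≈ 0.3889
After 'pass': P(defective) = 0.35·0.3889 / (0.35·0.3889 + 0.45·0.6111) ≈ 0.3311
After 'pass': P(defective) = 0.35·0.3311 / (0.35·0.3311 + 0.45·0.6689) ≈ 0.2780
After 'fail': P(defective) = 0.65·0.2780 / (0.65·0.2780 + 0.55·0.7220) ≈ 0.3127
After 'pass': P(defective) = 0.35·0.3127 / (0.35·0.3127 + 0.45·0.6873) ≈ 0.2614

0.261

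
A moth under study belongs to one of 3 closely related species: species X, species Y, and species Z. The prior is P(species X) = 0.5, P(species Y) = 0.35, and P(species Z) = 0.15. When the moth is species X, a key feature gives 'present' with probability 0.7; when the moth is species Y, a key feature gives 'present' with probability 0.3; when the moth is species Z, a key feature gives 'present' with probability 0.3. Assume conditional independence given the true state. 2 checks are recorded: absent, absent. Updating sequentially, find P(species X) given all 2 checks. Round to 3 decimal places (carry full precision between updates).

0.155

After 'absent': normaliser = 0.3·0.5000 + 0.7·0.3500 + 0.7·0.1500; P(species X) ≈ 0.3000, P(species Y) ≈ 0.4900, P(species Z) ≈ 0.2100
After 'absent': normaliser = 0.3·0.3000 + 0.7·0.4900 + 0.7·0.2100; P(species X) ≈ 0.1552, P(species Y) ≈ 0.5914, P(species Z) ≈ 0.2534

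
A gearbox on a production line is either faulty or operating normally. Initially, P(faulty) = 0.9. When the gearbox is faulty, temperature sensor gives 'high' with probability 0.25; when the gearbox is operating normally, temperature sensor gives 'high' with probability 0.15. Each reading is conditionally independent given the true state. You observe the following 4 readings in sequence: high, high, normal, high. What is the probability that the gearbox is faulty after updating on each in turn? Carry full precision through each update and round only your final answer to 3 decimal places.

After 'high': P(faulty) = 0.25·0.9000 / (0.25·0.9000 + 0.15·0.1000) ≈ 0.9375
After 'high': P(faulty) = 0.25·0.9375 / (0.25·0.9375 + 0.15·0.0625) ≈ 0.9615
After 'normal': P(faulty) = 0.75·0.9615 / (0.75·0.9615 + 0.85·0.0385) ≈ 0.9566
After 'high': P(faulty) = 0.25·0.9566 / (0.25·0.9566 + 0.15·0.0434) ≈ 0.9735

0.974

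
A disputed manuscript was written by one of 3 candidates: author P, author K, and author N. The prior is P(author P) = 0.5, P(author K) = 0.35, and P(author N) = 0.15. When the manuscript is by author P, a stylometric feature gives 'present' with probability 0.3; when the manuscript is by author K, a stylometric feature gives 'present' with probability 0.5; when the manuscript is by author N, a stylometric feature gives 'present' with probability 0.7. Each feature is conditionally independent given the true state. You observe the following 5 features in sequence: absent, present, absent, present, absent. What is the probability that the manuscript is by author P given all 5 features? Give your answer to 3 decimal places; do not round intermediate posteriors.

Each posterior becomes the prior for the next update.
After 'absent': normaliser = 0.7·0.5000 + 0.5·0.3500 + 0.3·0.1500; P(author P) ≈ 0.6140, P(author K) ≈ 0.3070, P(author N) ≈ 0.0789
After 'present': normaliser = 0.3·0.6140 + 0.5·0.3070 + 0.7·0.0789; P(author P) ≈ 0.4688, P(author K) ≈ 0.3906, P(author N) ≈ 0.1406
After 'absent': normaliser = 0.7·0.4688 + 0.5·0.3906 + 0.3·0.1406; P(author P) ≈ 0.5801, P(author K) ≈ 0.3453, P(author N) ≈ 0.0746
After 'present': normaliser = 0.3·0.5801 + 0.5·0.3453 + 0.7·0.0746; P(author P) ≈ 0.4363, P(author K) ≈ 0.4328, P(author N) ≈ 0.1309
After 'absent': normaliser = 0.7·0.4363 + 0.5·0.4328 + 0.3·0.1309; P(author P) ≈ 0.5443, P(author K) ≈ 0.3857, P(author N) ≈ 0.0700

0.544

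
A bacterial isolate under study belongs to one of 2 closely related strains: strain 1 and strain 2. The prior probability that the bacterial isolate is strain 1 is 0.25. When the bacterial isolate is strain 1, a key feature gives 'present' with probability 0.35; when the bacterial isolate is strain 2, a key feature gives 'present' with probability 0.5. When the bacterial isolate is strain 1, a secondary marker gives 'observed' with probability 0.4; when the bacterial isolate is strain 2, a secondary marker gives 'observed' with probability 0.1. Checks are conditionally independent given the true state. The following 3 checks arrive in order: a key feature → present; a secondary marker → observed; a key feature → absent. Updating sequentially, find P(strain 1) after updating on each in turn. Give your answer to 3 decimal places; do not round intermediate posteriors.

After a key feature='present': P(strain 1) = 0.35·0.2500 / (0.35·0.2500 + 0.5·0.7500) ≈ 0.1892
After a secondary marker='observed': P(strain 1) = 0.4·0.1892 / (0.4·0.1892 + 0.1·0.8108) ≈ 0.4828
After a key feature='absent': P(strain 1) = 0.65·0.4828 / (0.65·0.4828 + 0.5·0.5172) ≈ 0.5482

0.548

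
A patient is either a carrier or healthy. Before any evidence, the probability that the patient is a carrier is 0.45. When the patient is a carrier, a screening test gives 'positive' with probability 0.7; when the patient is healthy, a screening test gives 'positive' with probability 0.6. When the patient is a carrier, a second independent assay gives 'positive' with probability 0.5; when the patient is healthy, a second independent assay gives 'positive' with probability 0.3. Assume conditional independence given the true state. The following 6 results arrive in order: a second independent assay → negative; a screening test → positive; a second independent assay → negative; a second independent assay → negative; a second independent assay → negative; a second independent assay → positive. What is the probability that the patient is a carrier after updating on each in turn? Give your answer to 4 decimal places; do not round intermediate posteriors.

Apply Bayes' rule sequentially, carrying P(carrier) forward.
After a second independent assay='negative': P(carrier) = 0.5·0.4500 / (0.5·0.4500 + 0.7·0.5500) ≈ 0.3689
After a screening test='positive': P(carrier) = 0.7·0.3689 / (0.7·0.3689 + 0.6·0.6311) ≈ 0.4054
After a second independent assay='negative': P(carrier) = 0.5·0.4054 / (0.5·0.4054 + 0.7·0.5946) ≈ 0.3275
After a second independent assay='negative': P(carrier) = 0.5·0.3275 / (0.5·0.3275 + 0.7·0.6725) ≈ 0.2581
After a second independent assay='negative': P(carrier) = 0.5·0.2581 / (0.5·0.2581 + 0.7·0.7419) ≈ 0.1990
After a second independent assay='positive': P(carrier) = 0.5·0.1990 / (0.5·0.1990 + 0.3·0.8010) ≈ 0.2928

0.2928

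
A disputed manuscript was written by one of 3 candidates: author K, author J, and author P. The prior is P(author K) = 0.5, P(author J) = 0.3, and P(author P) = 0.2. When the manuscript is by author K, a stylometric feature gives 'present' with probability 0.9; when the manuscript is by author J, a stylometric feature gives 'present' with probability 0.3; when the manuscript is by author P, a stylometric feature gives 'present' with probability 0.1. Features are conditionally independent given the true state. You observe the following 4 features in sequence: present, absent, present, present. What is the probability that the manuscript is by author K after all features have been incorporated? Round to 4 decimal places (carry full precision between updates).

0.8617

After 'present': normaliser = 0.9·0.5000 + 0.3·0.3000 + 0.1·0.2000; P(author K) ≈ 0.8036, P(author J) ≈ 0.1607, P(author P) ≈ 0.0357
After 'absent': normaliser = 0.1·0.8036 + 0.7·0.1607 + 0.9·0.0357; P(author K) ≈ 0.3571, P(author J) ≈ 0.5000, P(author P) ≈ 0.1429
After 'present': normaliser = 0.9·0.3571 + 0.3·0.5000 + 0.1·0.1429; P(author K) ≈ 0.6618, P(author J) ≈ 0.3088, P(author P) ≈ 0.0294
After 'present': normaliser = 0.9·0.6618 + 0.3·0.3088 + 0.1·0.0294; P(author K) ≈ 0.8617, P(author J) ≈ 0.1340, P(author P) ≈ 0.0043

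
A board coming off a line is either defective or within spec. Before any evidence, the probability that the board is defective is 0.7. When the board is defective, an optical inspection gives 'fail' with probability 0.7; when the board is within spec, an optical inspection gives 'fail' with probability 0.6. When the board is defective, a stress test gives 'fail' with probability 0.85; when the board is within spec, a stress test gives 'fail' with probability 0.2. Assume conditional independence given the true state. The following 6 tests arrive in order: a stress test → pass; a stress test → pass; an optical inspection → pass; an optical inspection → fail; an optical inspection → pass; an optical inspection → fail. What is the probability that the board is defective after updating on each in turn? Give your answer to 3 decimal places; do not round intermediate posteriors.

After a stress test='pass': P(defective) = 0.15·0.7000 / (0.15·0.7000 + 0.8·0.3000) ≈ 0.3043
After a stress test='pass': P(defective) = 0.15·0.3043 / (0.15·0.3043 + 0.8·0.6957) ≈ 0.0758
After an optical inspection='pass': P(defective) = 0.3·0.0758 / (0.3·0.0758 + 0.4·0.9242) ≈ 0.0580
After an optical inspection='fail': P(defective) = 0.7·0.0580 / (0.7·0.0580 + 0.6·0.9420) ≈ 0.0670
After an optical inspection='pass': P(defective) = 0.3·0.0670 / (0.3·0.0670 + 0.4·0.9330) ≈ 0.0511
After an optical inspection='fail': P(defective) = 0.7·0.0511 / (0.7·0.0511 + 0.6·0.9489) ≈ 0.0591

0.059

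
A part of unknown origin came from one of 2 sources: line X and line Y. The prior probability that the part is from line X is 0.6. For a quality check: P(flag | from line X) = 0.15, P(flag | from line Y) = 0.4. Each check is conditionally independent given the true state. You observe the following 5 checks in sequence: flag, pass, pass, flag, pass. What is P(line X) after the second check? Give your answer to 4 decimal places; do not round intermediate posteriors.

0.4435

After 'flag': P(line X) = 0.15·0.6000 / (0.15·0.6000 + 0.4·0.4000) ≈ 0.3600
After 'pass': P(line X) = 0.85·0.3600 / (0.85·0.3600 + 0.6·0.6400) ≈ 0.4435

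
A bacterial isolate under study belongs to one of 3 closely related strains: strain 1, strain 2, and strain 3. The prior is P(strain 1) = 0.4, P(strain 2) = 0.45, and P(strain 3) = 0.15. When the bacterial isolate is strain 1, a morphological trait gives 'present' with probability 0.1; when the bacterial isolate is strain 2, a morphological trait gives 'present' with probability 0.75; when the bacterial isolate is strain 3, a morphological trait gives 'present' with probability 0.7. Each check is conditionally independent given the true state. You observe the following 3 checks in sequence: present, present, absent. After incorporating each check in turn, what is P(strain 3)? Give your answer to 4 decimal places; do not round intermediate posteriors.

After 'present': normaliser = 0.1·0.4000 + 0.75·0.4500 + 0.7·0.1500; P(strain 1) ≈ 0.0829, P(strain 2) ≈ 0.6995, P(strain 3) ≈ 0.2176
After 'present': normaliser = 0.1·0.0829 + 0.75·0.6995 + 0.7·0.2176; P(strain 1) ≈ 0.0121, P(strain 2) ≈ 0.7656, P(strain 3) ≈ 0.2223
After 'absent': normaliser = 0.9·0.0121 + 0.25·0.7656 + 0.3·0.2223; P(strain 1) ≈ 0.0405, P(strain 2) ≈ 0.7116, P(strain 3) ≈ 0.2479

0.2479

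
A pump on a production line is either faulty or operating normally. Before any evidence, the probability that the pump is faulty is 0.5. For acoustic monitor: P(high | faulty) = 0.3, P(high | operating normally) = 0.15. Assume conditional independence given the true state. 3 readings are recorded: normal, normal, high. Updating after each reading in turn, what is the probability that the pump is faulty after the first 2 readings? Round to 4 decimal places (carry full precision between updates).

Apply Bayes' rule sequentially, carrying P(faulty) forward.
After 'normal': P(faulty) = 0.7·0.5000 / (0.7·0.5000 + 0.85·0.5000) ≈ 0.4516
After 'normal': P(faulty) = 0.7·0.4516 / (0.7·0.4516 + 0.85·0.5484) ≈ 0.4041

0.4041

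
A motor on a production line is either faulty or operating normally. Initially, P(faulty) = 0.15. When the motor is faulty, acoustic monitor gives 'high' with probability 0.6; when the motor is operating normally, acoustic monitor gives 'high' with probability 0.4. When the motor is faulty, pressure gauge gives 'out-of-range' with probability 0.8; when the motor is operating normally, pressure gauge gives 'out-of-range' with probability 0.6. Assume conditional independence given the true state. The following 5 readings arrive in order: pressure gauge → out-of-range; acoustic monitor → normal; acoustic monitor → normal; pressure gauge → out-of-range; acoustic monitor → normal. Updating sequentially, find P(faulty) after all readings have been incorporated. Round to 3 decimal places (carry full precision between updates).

0.085

After pressure gauge='out-of-range': P(faulty) = 0.8·0.1500 / (0.8·0.1500 + 0.6·0.8500) ≈ 0.1905
After acoustic monitor='normal': P(faulty) = 0.4·0.1905 / (0.4·0.1905 + 0.6·0.8095) ≈ 0.1356
After acoustic monitor='normal': P(faulty) = 0.4·0.1356 / (0.4·0.1356 + 0.6·0.8644) ≈ 0.0947
After pressure gauge='out-of-range': P(faulty) = 0.8·0.0947 / (0.8·0.0947 + 0.6·0.9053) ≈ 0.1224
After acoustic monitor='normal': P(faulty) = 0.4·0.1224 / (0.4·0.1224 + 0.6·0.8776) ≈ 0.0850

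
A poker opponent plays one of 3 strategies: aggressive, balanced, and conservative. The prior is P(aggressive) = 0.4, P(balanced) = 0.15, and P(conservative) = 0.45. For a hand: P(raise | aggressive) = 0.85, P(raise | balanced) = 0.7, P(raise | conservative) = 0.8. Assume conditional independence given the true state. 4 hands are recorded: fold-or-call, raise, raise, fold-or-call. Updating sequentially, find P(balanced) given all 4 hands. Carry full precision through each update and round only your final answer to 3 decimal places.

0.268

After 'fold-or-call': normaliser = 0.15·0.4000 + 0.3·0.1500 + 0.2·0.4500; P(aggressive) ≈ 0.3077, P(balanced) ≈ 0.2308, P(conservative) ≈ 0.4615
After 'raise': normaliser = 0.85·0.3077 + 0.7·0.2308 + 0.8·0.4615; P(aggressive) ≈ 0.3301, P(balanced) ≈ 0.2039, P(conservative) ≈ 0.4660
After 'raise': normaliser = 0.85·0.3301 + 0.7·0.2039 + 0.8·0.4660; P(aggressive) ≈ 0.3524, P(balanced) ≈ 0.1793, P(conservative) ≈ 0.4683
After 'fold-or-call': normaliser = 0.15·0.3524 + 0.3·0.1793 + 0.2·0.4683; P(aggressive) ≈ 0.2639, P(balanced) ≈ 0.2685, P(conservative) ≈ 0.4676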